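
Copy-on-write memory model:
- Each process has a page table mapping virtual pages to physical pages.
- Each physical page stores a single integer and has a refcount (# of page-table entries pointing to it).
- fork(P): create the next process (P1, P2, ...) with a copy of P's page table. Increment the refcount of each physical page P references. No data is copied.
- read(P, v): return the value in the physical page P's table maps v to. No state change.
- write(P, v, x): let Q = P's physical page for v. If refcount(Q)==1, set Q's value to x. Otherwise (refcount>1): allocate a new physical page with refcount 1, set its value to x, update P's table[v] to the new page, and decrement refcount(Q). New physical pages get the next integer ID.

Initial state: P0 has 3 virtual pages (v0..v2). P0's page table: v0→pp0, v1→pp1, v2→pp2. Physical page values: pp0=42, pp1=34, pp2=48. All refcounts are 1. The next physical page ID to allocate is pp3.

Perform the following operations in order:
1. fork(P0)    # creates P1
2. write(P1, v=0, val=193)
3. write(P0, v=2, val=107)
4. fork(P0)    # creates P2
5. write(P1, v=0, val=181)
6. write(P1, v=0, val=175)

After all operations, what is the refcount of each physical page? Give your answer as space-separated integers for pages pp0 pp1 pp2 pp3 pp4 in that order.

Answer: 2 3 1 1 2

Derivation:
Op 1: fork(P0) -> P1. 3 ppages; refcounts: pp0:2 pp1:2 pp2:2
Op 2: write(P1, v0, 193). refcount(pp0)=2>1 -> COPY to pp3. 4 ppages; refcounts: pp0:1 pp1:2 pp2:2 pp3:1
Op 3: write(P0, v2, 107). refcount(pp2)=2>1 -> COPY to pp4. 5 ppages; refcounts: pp0:1 pp1:2 pp2:1 pp3:1 pp4:1
Op 4: fork(P0) -> P2. 5 ppages; refcounts: pp0:2 pp1:3 pp2:1 pp3:1 pp4:2
Op 5: write(P1, v0, 181). refcount(pp3)=1 -> write in place. 5 ppages; refcounts: pp0:2 pp1:3 pp2:1 pp3:1 pp4:2
Op 6: write(P1, v0, 175). refcount(pp3)=1 -> write in place. 5 ppages; refcounts: pp0:2 pp1:3 pp2:1 pp3:1 pp4:2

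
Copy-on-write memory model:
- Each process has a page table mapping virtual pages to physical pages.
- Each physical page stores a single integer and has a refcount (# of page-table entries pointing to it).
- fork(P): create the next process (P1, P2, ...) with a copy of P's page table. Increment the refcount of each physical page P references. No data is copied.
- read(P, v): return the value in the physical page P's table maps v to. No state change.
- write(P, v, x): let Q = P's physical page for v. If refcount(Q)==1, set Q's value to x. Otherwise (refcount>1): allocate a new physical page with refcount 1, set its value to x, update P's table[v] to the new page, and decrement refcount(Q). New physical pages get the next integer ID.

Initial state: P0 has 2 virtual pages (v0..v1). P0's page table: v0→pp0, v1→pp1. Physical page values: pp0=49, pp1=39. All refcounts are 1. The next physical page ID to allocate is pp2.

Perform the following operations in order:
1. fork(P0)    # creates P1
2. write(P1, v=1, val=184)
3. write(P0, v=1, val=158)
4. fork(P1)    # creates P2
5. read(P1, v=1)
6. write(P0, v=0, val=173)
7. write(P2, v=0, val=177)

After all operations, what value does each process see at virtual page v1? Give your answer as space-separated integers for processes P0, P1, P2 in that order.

Op 1: fork(P0) -> P1. 2 ppages; refcounts: pp0:2 pp1:2
Op 2: write(P1, v1, 184). refcount(pp1)=2>1 -> COPY to pp2. 3 ppages; refcounts: pp0:2 pp1:1 pp2:1
Op 3: write(P0, v1, 158). refcount(pp1)=1 -> write in place. 3 ppages; refcounts: pp0:2 pp1:1 pp2:1
Op 4: fork(P1) -> P2. 3 ppages; refcounts: pp0:3 pp1:1 pp2:2
Op 5: read(P1, v1) -> 184. No state change.
Op 6: write(P0, v0, 173). refcount(pp0)=3>1 -> COPY to pp3. 4 ppages; refcounts: pp0:2 pp1:1 pp2:2 pp3:1
Op 7: write(P2, v0, 177). refcount(pp0)=2>1 -> COPY to pp4. 5 ppages; refcounts: pp0:1 pp1:1 pp2:2 pp3:1 pp4:1
P0: v1 -> pp1 = 158
P1: v1 -> pp2 = 184
P2: v1 -> pp2 = 184

Answer: 158 184 184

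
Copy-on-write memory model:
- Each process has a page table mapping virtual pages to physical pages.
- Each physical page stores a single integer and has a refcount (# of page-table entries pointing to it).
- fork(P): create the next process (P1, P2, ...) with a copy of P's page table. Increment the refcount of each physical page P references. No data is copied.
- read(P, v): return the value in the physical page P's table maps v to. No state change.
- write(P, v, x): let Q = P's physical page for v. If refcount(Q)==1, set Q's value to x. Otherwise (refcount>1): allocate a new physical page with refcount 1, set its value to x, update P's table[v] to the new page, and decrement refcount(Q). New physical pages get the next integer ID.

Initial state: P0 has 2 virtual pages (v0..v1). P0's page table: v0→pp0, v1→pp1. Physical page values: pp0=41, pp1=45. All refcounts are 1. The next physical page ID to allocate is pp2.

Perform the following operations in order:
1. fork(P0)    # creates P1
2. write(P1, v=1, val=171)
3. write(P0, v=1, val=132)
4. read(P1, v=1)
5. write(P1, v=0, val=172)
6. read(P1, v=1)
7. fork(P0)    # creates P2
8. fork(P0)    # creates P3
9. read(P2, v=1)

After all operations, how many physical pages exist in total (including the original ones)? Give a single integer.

Answer: 4

Derivation:
Op 1: fork(P0) -> P1. 2 ppages; refcounts: pp0:2 pp1:2
Op 2: write(P1, v1, 171). refcount(pp1)=2>1 -> COPY to pp2. 3 ppages; refcounts: pp0:2 pp1:1 pp2:1
Op 3: write(P0, v1, 132). refcount(pp1)=1 -> write in place. 3 ppages; refcounts: pp0:2 pp1:1 pp2:1
Op 4: read(P1, v1) -> 171. No state change.
Op 5: write(P1, v0, 172). refcount(pp0)=2>1 -> COPY to pp3. 4 ppages; refcounts: pp0:1 pp1:1 pp2:1 pp3:1
Op 6: read(P1, v1) -> 171. No state change.
Op 7: fork(P0) -> P2. 4 ppages; refcounts: pp0:2 pp1:2 pp2:1 pp3:1
Op 8: fork(P0) -> P3. 4 ppages; refcounts: pp0:3 pp1:3 pp2:1 pp3:1
Op 9: read(P2, v1) -> 132. No state change.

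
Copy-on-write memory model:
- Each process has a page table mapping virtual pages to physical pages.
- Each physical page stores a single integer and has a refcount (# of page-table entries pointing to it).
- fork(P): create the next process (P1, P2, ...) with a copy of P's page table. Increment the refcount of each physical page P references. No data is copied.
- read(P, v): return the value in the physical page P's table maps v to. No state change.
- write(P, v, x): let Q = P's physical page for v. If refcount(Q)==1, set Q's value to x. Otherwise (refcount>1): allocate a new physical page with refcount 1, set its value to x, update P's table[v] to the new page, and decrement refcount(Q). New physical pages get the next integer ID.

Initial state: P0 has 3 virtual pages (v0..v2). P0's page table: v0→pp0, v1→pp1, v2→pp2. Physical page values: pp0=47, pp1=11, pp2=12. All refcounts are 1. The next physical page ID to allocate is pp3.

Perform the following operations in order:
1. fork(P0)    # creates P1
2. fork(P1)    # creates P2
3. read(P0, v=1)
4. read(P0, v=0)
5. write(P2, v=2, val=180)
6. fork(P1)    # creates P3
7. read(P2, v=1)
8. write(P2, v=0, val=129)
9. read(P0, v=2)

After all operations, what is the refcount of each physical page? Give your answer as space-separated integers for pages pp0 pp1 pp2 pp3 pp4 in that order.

Op 1: fork(P0) -> P1. 3 ppages; refcounts: pp0:2 pp1:2 pp2:2
Op 2: fork(P1) -> P2. 3 ppages; refcounts: pp0:3 pp1:3 pp2:3
Op 3: read(P0, v1) -> 11. No state change.
Op 4: read(P0, v0) -> 47. No state change.
Op 5: write(P2, v2, 180). refcount(pp2)=3>1 -> COPY to pp3. 4 ppages; refcounts: pp0:3 pp1:3 pp2:2 pp3:1
Op 6: fork(P1) -> P3. 4 ppages; refcounts: pp0:4 pp1:4 pp2:3 pp3:1
Op 7: read(P2, v1) -> 11. No state change.
Op 8: write(P2, v0, 129). refcount(pp0)=4>1 -> COPY to pp4. 5 ppages; refcounts: pp0:3 pp1:4 pp2:3 pp3:1 pp4:1
Op 9: read(P0, v2) -> 12. No state change.

Answer: 3 4 3 1 1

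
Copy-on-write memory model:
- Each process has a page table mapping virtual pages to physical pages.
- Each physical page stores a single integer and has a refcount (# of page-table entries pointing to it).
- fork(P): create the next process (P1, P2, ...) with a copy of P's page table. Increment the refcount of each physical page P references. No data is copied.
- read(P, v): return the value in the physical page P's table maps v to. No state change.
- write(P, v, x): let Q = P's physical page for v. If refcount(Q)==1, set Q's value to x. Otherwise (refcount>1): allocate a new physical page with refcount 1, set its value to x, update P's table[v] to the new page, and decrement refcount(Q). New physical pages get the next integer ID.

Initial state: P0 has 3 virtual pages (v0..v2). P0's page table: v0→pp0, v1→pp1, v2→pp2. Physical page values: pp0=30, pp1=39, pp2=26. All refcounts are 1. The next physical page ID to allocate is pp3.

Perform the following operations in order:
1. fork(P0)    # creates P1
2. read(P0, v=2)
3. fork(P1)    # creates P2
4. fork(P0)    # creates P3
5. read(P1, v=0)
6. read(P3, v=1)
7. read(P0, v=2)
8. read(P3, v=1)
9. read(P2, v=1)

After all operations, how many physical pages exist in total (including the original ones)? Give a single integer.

Op 1: fork(P0) -> P1. 3 ppages; refcounts: pp0:2 pp1:2 pp2:2
Op 2: read(P0, v2) -> 26. No state change.
Op 3: fork(P1) -> P2. 3 ppages; refcounts: pp0:3 pp1:3 pp2:3
Op 4: fork(P0) -> P3. 3 ppages; refcounts: pp0:4 pp1:4 pp2:4
Op 5: read(P1, v0) -> 30. No state change.
Op 6: read(P3, v1) -> 39. No state change.
Op 7: read(P0, v2) -> 26. No state change.
Op 8: read(P3, v1) -> 39. No state change.
Op 9: read(P2, v1) -> 39. No state change.

Answer: 3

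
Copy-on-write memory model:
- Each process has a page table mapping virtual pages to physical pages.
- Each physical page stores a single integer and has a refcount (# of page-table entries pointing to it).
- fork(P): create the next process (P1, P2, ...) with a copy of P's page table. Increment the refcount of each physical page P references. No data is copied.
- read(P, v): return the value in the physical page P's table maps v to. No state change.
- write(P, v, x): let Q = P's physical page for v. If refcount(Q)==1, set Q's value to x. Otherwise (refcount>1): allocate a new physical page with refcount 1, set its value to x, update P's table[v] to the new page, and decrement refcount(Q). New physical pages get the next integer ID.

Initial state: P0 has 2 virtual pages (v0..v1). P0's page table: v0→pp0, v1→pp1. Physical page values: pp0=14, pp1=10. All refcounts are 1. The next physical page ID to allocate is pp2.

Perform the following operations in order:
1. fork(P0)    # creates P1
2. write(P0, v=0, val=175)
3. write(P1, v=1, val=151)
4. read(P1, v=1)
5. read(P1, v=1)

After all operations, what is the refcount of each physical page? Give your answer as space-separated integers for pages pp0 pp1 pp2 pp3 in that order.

Op 1: fork(P0) -> P1. 2 ppages; refcounts: pp0:2 pp1:2
Op 2: write(P0, v0, 175). refcount(pp0)=2>1 -> COPY to pp2. 3 ppages; refcounts: pp0:1 pp1:2 pp2:1
Op 3: write(P1, v1, 151). refcount(pp1)=2>1 -> COPY to pp3. 4 ppages; refcounts: pp0:1 pp1:1 pp2:1 pp3:1
Op 4: read(P1, v1) -> 151. No state change.
Op 5: read(P1, v1) -> 151. No state change.

Answer: 1 1 1 1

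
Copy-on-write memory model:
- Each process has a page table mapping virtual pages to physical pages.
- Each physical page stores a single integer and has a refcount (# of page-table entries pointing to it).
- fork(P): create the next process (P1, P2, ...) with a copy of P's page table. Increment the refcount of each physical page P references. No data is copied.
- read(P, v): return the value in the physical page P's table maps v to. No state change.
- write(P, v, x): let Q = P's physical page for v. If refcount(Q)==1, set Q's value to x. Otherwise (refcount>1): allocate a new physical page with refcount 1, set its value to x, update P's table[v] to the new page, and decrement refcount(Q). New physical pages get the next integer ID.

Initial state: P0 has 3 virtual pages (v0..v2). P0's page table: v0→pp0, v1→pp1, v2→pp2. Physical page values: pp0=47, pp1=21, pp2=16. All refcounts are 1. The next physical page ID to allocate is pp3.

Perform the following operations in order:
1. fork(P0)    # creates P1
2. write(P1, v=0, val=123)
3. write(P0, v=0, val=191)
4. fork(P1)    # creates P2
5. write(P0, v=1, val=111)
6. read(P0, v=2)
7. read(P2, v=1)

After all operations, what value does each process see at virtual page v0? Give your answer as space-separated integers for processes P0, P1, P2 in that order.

Op 1: fork(P0) -> P1. 3 ppages; refcounts: pp0:2 pp1:2 pp2:2
Op 2: write(P1, v0, 123). refcount(pp0)=2>1 -> COPY to pp3. 4 ppages; refcounts: pp0:1 pp1:2 pp2:2 pp3:1
Op 3: write(P0, v0, 191). refcount(pp0)=1 -> write in place. 4 ppages; refcounts: pp0:1 pp1:2 pp2:2 pp3:1
Op 4: fork(P1) -> P2. 4 ppages; refcounts: pp0:1 pp1:3 pp2:3 pp3:2
Op 5: write(P0, v1, 111). refcount(pp1)=3>1 -> COPY to pp4. 5 ppages; refcounts: pp0:1 pp1:2 pp2:3 pp3:2 pp4:1
Op 6: read(P0, v2) -> 16. No state change.
Op 7: read(P2, v1) -> 21. No state change.
P0: v0 -> pp0 = 191
P1: v0 -> pp3 = 123
P2: v0 -> pp3 = 123

Answer: 191 123 123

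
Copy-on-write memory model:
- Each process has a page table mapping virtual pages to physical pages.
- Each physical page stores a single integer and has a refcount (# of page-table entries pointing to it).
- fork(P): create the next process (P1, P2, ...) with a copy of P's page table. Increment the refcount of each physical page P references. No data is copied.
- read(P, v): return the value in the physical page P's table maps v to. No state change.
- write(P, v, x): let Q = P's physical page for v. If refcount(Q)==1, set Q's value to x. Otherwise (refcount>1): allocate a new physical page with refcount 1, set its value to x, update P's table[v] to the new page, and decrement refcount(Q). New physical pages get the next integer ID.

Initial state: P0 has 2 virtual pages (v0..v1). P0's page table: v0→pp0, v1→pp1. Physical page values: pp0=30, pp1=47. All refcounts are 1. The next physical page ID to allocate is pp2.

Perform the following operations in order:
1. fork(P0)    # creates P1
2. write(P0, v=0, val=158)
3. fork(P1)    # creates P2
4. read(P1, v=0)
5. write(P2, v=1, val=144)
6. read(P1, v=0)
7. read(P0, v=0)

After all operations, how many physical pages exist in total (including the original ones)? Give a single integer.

Op 1: fork(P0) -> P1. 2 ppages; refcounts: pp0:2 pp1:2
Op 2: write(P0, v0, 158). refcount(pp0)=2>1 -> COPY to pp2. 3 ppages; refcounts: pp0:1 pp1:2 pp2:1
Op 3: fork(P1) -> P2. 3 ppages; refcounts: pp0:2 pp1:3 pp2:1
Op 4: read(P1, v0) -> 30. No state change.
Op 5: write(P2, v1, 144). refcount(pp1)=3>1 -> COPY to pp3. 4 ppages; refcounts: pp0:2 pp1:2 pp2:1 pp3:1
Op 6: read(P1, v0) -> 30. No state change.
Op 7: read(P0, v0) -> 158. No state change.

Answer: 4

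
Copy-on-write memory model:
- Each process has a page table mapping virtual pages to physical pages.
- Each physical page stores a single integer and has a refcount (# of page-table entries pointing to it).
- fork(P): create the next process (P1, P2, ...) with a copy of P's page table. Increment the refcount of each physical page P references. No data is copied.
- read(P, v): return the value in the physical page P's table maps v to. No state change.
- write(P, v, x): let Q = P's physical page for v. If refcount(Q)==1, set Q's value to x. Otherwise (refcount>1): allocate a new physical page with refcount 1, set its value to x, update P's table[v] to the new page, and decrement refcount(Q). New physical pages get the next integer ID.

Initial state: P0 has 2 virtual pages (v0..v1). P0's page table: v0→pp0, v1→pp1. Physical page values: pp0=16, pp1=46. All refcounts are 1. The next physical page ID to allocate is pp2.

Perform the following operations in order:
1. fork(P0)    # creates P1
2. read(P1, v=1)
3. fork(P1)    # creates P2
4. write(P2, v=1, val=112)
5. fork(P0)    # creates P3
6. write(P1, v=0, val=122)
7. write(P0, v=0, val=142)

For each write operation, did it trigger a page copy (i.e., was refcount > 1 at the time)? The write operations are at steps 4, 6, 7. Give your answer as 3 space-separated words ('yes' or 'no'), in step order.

Op 1: fork(P0) -> P1. 2 ppages; refcounts: pp0:2 pp1:2
Op 2: read(P1, v1) -> 46. No state change.
Op 3: fork(P1) -> P2. 2 ppages; refcounts: pp0:3 pp1:3
Op 4: write(P2, v1, 112). refcount(pp1)=3>1 -> COPY to pp2. 3 ppages; refcounts: pp0:3 pp1:2 pp2:1
Op 5: fork(P0) -> P3. 3 ppages; refcounts: pp0:4 pp1:3 pp2:1
Op 6: write(P1, v0, 122). refcount(pp0)=4>1 -> COPY to pp3. 4 ppages; refcounts: pp0:3 pp1:3 pp2:1 pp3:1
Op 7: write(P0, v0, 142). refcount(pp0)=3>1 -> COPY to pp4. 5 ppages; refcounts: pp0:2 pp1:3 pp2:1 pp3:1 pp4:1

yes yes yes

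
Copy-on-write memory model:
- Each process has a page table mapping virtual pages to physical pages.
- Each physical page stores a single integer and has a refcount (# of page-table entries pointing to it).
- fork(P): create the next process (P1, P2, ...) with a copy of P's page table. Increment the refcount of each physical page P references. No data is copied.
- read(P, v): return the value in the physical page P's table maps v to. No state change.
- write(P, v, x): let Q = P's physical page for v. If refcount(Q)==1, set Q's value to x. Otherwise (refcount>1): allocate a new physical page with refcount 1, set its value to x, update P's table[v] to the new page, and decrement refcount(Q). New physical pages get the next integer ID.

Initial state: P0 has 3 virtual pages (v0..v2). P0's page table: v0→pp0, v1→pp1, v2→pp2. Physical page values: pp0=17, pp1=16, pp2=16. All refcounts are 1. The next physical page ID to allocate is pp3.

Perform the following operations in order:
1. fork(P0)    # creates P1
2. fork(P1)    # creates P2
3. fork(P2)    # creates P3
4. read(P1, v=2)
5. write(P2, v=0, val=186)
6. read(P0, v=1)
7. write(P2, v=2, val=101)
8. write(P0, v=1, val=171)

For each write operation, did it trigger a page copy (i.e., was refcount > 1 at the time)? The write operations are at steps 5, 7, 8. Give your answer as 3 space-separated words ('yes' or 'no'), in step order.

Op 1: fork(P0) -> P1. 3 ppages; refcounts: pp0:2 pp1:2 pp2:2
Op 2: fork(P1) -> P2. 3 ppages; refcounts: pp0:3 pp1:3 pp2:3
Op 3: fork(P2) -> P3. 3 ppages; refcounts: pp0:4 pp1:4 pp2:4
Op 4: read(P1, v2) -> 16. No state change.
Op 5: write(P2, v0, 186). refcount(pp0)=4>1 -> COPY to pp3. 4 ppages; refcounts: pp0:3 pp1:4 pp2:4 pp3:1
Op 6: read(P0, v1) -> 16. No state change.
Op 7: write(P2, v2, 101). refcount(pp2)=4>1 -> COPY to pp4. 5 ppages; refcounts: pp0:3 pp1:4 pp2:3 pp3:1 pp4:1
Op 8: write(P0, v1, 171). refcount(pp1)=4>1 -> COPY to pp5. 6 ppages; refcounts: pp0:3 pp1:3 pp2:3 pp3:1 pp4:1 pp5:1

yes yes yes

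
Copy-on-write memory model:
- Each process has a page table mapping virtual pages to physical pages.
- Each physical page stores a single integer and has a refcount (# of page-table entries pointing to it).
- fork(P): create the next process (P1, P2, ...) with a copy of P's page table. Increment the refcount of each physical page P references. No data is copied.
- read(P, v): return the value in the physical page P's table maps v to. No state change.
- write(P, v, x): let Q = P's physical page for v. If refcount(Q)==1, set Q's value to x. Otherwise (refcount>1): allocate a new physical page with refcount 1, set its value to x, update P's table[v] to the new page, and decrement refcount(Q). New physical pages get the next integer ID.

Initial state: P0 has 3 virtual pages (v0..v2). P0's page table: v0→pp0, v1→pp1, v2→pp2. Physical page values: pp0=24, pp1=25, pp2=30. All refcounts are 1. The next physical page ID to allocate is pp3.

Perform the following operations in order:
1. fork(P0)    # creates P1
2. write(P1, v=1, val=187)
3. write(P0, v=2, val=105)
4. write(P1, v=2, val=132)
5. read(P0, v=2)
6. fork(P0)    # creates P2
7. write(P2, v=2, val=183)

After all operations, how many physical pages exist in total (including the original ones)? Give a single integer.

Answer: 6

Derivation:
Op 1: fork(P0) -> P1. 3 ppages; refcounts: pp0:2 pp1:2 pp2:2
Op 2: write(P1, v1, 187). refcount(pp1)=2>1 -> COPY to pp3. 4 ppages; refcounts: pp0:2 pp1:1 pp2:2 pp3:1
Op 3: write(P0, v2, 105). refcount(pp2)=2>1 -> COPY to pp4. 5 ppages; refcounts: pp0:2 pp1:1 pp2:1 pp3:1 pp4:1
Op 4: write(P1, v2, 132). refcount(pp2)=1 -> write in place. 5 ppages; refcounts: pp0:2 pp1:1 pp2:1 pp3:1 pp4:1
Op 5: read(P0, v2) -> 105. No state change.
Op 6: fork(P0) -> P2. 5 ppages; refcounts: pp0:3 pp1:2 pp2:1 pp3:1 pp4:2
Op 7: write(P2, v2, 183). refcount(pp4)=2>1 -> COPY to pp5. 6 ppages; refcounts: pp0:3 pp1:2 pp2:1 pp3:1 pp4:1 pp5:1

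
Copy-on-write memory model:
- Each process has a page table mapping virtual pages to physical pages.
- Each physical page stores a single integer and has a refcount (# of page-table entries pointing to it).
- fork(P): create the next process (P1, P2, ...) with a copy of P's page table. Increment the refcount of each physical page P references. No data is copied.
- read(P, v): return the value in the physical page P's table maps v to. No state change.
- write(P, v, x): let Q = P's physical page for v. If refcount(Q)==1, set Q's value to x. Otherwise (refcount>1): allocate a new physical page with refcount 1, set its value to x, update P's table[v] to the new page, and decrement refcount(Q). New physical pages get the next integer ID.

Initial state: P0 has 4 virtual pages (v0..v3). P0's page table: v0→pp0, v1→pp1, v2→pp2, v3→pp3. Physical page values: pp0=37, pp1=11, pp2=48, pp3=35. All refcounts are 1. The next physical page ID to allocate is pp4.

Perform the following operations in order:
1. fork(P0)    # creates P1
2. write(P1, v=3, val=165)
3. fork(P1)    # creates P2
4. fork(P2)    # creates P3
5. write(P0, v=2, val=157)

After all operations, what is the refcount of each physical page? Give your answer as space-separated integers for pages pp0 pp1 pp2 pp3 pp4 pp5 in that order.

Op 1: fork(P0) -> P1. 4 ppages; refcounts: pp0:2 pp1:2 pp2:2 pp3:2
Op 2: write(P1, v3, 165). refcount(pp3)=2>1 -> COPY to pp4. 5 ppages; refcounts: pp0:2 pp1:2 pp2:2 pp3:1 pp4:1
Op 3: fork(P1) -> P2. 5 ppages; refcounts: pp0:3 pp1:3 pp2:3 pp3:1 pp4:2
Op 4: fork(P2) -> P3. 5 ppages; refcounts: pp0:4 pp1:4 pp2:4 pp3:1 pp4:3
Op 5: write(P0, v2, 157). refcount(pp2)=4>1 -> COPY to pp5. 6 ppages; refcounts: pp0:4 pp1:4 pp2:3 pp3:1 pp4:3 pp5:1

Answer: 4 4 3 1 3 1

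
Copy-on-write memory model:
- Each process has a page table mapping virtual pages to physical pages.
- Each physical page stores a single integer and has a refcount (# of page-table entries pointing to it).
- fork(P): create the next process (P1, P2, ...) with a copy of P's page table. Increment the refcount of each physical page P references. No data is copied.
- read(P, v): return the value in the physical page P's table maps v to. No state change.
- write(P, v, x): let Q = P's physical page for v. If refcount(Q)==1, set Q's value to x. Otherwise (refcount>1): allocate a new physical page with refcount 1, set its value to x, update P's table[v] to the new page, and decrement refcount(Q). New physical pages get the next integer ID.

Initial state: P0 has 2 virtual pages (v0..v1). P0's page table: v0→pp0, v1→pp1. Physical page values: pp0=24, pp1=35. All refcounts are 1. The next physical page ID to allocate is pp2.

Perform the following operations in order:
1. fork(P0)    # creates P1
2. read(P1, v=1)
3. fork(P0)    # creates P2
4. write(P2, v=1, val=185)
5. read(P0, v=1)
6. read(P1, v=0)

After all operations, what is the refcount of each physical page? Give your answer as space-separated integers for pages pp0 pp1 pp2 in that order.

Op 1: fork(P0) -> P1. 2 ppages; refcounts: pp0:2 pp1:2
Op 2: read(P1, v1) -> 35. No state change.
Op 3: fork(P0) -> P2. 2 ppages; refcounts: pp0:3 pp1:3
Op 4: write(P2, v1, 185). refcount(pp1)=3>1 -> COPY to pp2. 3 ppages; refcounts: pp0:3 pp1:2 pp2:1
Op 5: read(P0, v1) -> 35. No state change.
Op 6: read(P1, v0) -> 24. No state change.

Answer: 3 2 1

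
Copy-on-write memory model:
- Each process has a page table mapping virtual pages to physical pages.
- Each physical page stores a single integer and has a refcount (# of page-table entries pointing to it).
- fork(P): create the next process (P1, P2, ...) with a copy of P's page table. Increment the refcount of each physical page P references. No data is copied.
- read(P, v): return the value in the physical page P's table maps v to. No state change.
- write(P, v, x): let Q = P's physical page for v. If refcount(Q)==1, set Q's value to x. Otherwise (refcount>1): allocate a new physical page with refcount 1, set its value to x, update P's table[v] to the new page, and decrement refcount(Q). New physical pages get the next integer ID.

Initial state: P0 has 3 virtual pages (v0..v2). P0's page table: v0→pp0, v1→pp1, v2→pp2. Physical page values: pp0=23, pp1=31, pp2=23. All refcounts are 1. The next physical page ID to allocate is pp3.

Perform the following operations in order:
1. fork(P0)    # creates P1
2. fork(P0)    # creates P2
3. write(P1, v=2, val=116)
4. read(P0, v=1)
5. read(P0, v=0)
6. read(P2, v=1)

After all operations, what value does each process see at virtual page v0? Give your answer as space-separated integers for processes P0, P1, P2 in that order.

Answer: 23 23 23

Derivation:
Op 1: fork(P0) -> P1. 3 ppages; refcounts: pp0:2 pp1:2 pp2:2
Op 2: fork(P0) -> P2. 3 ppages; refcounts: pp0:3 pp1:3 pp2:3
Op 3: write(P1, v2, 116). refcount(pp2)=3>1 -> COPY to pp3. 4 ppages; refcounts: pp0:3 pp1:3 pp2:2 pp3:1
Op 4: read(P0, v1) -> 31. No state change.
Op 5: read(P0, v0) -> 23. No state change.
Op 6: read(P2, v1) -> 31. No state change.
P0: v0 -> pp0 = 23
P1: v0 -> pp0 = 23
P2: v0 -> pp0 = 23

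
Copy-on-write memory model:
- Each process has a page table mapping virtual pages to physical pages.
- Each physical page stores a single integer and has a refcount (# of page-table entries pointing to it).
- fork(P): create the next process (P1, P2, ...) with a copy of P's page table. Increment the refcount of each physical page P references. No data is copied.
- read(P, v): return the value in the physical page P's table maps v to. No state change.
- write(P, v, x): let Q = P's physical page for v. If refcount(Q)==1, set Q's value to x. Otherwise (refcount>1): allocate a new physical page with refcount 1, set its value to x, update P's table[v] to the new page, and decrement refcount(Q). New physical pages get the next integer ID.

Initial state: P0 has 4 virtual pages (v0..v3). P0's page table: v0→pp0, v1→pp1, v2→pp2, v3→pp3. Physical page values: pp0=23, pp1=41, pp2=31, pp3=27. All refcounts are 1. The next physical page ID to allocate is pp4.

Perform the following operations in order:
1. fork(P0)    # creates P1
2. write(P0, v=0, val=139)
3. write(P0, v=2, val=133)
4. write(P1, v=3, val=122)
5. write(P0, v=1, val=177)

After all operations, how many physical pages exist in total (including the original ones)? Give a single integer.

Op 1: fork(P0) -> P1. 4 ppages; refcounts: pp0:2 pp1:2 pp2:2 pp3:2
Op 2: write(P0, v0, 139). refcount(pp0)=2>1 -> COPY to pp4. 5 ppages; refcounts: pp0:1 pp1:2 pp2:2 pp3:2 pp4:1
Op 3: write(P0, v2, 133). refcount(pp2)=2>1 -> COPY to pp5. 6 ppages; refcounts: pp0:1 pp1:2 pp2:1 pp3:2 pp4:1 pp5:1
Op 4: write(P1, v3, 122). refcount(pp3)=2>1 -> COPY to pp6. 7 ppages; refcounts: pp0:1 pp1:2 pp2:1 pp3:1 pp4:1 pp5:1 pp6:1
Op 5: write(P0, v1, 177). refcount(pp1)=2>1 -> COPY to pp7. 8 ppages; refcounts: pp0:1 pp1:1 pp2:1 pp3:1 pp4:1 pp5:1 pp6:1 pp7:1

Answer: 8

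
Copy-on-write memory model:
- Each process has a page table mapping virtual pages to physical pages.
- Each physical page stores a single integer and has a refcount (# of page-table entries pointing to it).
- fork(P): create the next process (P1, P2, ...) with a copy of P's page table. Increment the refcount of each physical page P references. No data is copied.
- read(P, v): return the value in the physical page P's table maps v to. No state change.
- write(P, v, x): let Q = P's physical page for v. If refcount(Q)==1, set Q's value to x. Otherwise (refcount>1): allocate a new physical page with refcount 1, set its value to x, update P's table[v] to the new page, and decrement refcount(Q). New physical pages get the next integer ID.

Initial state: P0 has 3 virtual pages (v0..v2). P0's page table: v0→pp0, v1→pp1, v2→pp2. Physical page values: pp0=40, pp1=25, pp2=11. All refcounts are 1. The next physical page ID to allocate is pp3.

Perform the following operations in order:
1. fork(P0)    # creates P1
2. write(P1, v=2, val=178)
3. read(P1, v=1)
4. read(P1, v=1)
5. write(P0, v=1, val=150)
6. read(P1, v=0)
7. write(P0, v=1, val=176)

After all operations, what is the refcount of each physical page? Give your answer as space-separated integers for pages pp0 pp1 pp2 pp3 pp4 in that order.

Op 1: fork(P0) -> P1. 3 ppages; refcounts: pp0:2 pp1:2 pp2:2
Op 2: write(P1, v2, 178). refcount(pp2)=2>1 -> COPY to pp3. 4 ppages; refcounts: pp0:2 pp1:2 pp2:1 pp3:1
Op 3: read(P1, v1) -> 25. No state change.
Op 4: read(P1, v1) -> 25. No state change.
Op 5: write(P0, v1, 150). refcount(pp1)=2>1 -> COPY to pp4. 5 ppages; refcounts: pp0:2 pp1:1 pp2:1 pp3:1 pp4:1
Op 6: read(P1, v0) -> 40. No state change.
Op 7: write(P0, v1, 176). refcount(pp4)=1 -> write in place. 5 ppages; refcounts: pp0:2 pp1:1 pp2:1 pp3:1 pp4:1

Answer: 2 1 1 1 1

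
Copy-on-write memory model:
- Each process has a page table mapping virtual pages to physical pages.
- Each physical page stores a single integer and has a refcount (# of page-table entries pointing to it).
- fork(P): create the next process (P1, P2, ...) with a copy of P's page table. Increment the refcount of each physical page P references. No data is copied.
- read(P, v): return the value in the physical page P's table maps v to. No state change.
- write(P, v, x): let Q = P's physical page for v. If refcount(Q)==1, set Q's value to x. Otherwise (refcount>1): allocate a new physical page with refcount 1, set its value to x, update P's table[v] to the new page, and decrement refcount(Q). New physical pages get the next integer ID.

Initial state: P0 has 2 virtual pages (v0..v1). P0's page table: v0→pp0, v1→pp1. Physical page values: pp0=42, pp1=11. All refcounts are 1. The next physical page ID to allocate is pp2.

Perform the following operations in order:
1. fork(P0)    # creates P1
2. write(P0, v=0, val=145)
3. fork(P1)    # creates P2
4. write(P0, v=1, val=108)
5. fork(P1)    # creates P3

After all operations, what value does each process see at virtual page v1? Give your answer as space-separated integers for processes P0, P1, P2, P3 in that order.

Answer: 108 11 11 11

Derivation:
Op 1: fork(P0) -> P1. 2 ppages; refcounts: pp0:2 pp1:2
Op 2: write(P0, v0, 145). refcount(pp0)=2>1 -> COPY to pp2. 3 ppages; refcounts: pp0:1 pp1:2 pp2:1
Op 3: fork(P1) -> P2. 3 ppages; refcounts: pp0:2 pp1:3 pp2:1
Op 4: write(P0, v1, 108). refcount(pp1)=3>1 -> COPY to pp3. 4 ppages; refcounts: pp0:2 pp1:2 pp2:1 pp3:1
Op 5: fork(P1) -> P3. 4 ppages; refcounts: pp0:3 pp1:3 pp2:1 pp3:1
P0: v1 -> pp3 = 108
P1: v1 -> pp1 = 11
P2: v1 -> pp1 = 11
P3: v1 -> pp1 = 11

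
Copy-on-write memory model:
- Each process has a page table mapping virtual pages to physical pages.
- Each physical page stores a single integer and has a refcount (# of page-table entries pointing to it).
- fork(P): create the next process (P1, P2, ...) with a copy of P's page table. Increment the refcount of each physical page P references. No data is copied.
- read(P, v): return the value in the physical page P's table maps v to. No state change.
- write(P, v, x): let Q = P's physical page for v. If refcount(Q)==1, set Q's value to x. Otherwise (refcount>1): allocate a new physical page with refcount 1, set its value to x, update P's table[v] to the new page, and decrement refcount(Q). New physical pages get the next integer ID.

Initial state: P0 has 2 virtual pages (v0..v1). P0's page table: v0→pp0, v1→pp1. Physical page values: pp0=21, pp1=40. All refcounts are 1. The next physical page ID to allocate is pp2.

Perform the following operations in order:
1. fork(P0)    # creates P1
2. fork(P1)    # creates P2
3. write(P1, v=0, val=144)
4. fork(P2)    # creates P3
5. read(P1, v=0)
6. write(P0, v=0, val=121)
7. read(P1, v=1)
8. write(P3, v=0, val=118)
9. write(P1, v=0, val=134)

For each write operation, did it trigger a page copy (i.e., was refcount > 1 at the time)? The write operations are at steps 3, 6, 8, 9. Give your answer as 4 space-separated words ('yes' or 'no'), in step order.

Op 1: fork(P0) -> P1. 2 ppages; refcounts: pp0:2 pp1:2
Op 2: fork(P1) -> P2. 2 ppages; refcounts: pp0:3 pp1:3
Op 3: write(P1, v0, 144). refcount(pp0)=3>1 -> COPY to pp2. 3 ppages; refcounts: pp0:2 pp1:3 pp2:1
Op 4: fork(P2) -> P3. 3 ppages; refcounts: pp0:3 pp1:4 pp2:1
Op 5: read(P1, v0) -> 144. No state change.
Op 6: write(P0, v0, 121). refcount(pp0)=3>1 -> COPY to pp3. 4 ppages; refcounts: pp0:2 pp1:4 pp2:1 pp3:1
Op 7: read(P1, v1) -> 40. No state change.
Op 8: write(P3, v0, 118). refcount(pp0)=2>1 -> COPY to pp4. 5 ppages; refcounts: pp0:1 pp1:4 pp2:1 pp3:1 pp4:1
Op 9: write(P1, v0, 134). refcount(pp2)=1 -> write in place. 5 ppages; refcounts: pp0:1 pp1:4 pp2:1 pp3:1 pp4:1

yes yes yes no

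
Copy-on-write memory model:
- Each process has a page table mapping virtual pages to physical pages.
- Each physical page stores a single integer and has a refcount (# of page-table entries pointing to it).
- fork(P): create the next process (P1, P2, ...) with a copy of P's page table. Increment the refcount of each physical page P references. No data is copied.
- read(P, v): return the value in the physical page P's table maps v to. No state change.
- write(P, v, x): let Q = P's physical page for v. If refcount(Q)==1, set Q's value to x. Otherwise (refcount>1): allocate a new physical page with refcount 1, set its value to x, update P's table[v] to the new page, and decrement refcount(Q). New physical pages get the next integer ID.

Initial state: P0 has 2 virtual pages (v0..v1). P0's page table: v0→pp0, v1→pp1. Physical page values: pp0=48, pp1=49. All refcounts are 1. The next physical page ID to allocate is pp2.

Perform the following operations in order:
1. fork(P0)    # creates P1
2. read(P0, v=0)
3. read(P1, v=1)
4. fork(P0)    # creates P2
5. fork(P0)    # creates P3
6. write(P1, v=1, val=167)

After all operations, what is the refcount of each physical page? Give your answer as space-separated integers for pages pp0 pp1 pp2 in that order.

Op 1: fork(P0) -> P1. 2 ppages; refcounts: pp0:2 pp1:2
Op 2: read(P0, v0) -> 48. No state change.
Op 3: read(P1, v1) -> 49. No state change.
Op 4: fork(P0) -> P2. 2 ppages; refcounts: pp0:3 pp1:3
Op 5: fork(P0) -> P3. 2 ppages; refcounts: pp0:4 pp1:4
Op 6: write(P1, v1, 167). refcount(pp1)=4>1 -> COPY to pp2. 3 ppages; refcounts: pp0:4 pp1:3 pp2:1

Answer: 4 3 1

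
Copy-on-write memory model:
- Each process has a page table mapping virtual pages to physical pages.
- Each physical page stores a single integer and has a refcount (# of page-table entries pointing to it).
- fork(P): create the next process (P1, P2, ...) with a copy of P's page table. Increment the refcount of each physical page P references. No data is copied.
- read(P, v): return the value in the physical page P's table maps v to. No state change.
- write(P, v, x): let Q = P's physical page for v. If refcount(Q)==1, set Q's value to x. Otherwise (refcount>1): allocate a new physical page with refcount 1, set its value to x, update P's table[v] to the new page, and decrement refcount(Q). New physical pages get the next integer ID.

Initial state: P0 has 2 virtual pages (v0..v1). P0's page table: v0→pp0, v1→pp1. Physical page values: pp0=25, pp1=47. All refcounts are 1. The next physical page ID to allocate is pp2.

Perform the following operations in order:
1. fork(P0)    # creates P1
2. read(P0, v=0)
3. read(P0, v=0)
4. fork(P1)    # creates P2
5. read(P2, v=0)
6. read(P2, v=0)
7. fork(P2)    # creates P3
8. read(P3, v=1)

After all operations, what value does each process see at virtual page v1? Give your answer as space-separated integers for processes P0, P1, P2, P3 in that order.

Answer: 47 47 47 47

Derivation:
Op 1: fork(P0) -> P1. 2 ppages; refcounts: pp0:2 pp1:2
Op 2: read(P0, v0) -> 25. No state change.
Op 3: read(P0, v0) -> 25. No state change.
Op 4: fork(P1) -> P2. 2 ppages; refcounts: pp0:3 pp1:3
Op 5: read(P2, v0) -> 25. No state change.
Op 6: read(P2, v0) -> 25. No state change.
Op 7: fork(P2) -> P3. 2 ppages; refcounts: pp0:4 pp1:4
Op 8: read(P3, v1) -> 47. No state change.
P0: v1 -> pp1 = 47
P1: v1 -> pp1 = 47
P2: v1 -> pp1 = 47
P3: v1 -> pp1 = 47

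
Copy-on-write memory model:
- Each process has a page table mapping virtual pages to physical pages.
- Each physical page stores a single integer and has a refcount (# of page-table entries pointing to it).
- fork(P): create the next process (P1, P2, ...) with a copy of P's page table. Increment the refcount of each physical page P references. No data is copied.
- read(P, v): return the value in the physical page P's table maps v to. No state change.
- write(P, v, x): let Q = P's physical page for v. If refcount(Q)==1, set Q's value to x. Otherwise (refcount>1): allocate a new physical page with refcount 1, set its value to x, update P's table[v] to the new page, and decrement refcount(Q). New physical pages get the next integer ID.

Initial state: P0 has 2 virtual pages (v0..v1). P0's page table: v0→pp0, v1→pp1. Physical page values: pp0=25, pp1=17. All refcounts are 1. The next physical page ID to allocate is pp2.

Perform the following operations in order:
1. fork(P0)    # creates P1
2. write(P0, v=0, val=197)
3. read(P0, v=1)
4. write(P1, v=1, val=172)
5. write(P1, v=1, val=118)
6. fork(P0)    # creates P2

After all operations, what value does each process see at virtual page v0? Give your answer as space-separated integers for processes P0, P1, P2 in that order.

Op 1: fork(P0) -> P1. 2 ppages; refcounts: pp0:2 pp1:2
Op 2: write(P0, v0, 197). refcount(pp0)=2>1 -> COPY to pp2. 3 ppages; refcounts: pp0:1 pp1:2 pp2:1
Op 3: read(P0, v1) -> 17. No state change.
Op 4: write(P1, v1, 172). refcount(pp1)=2>1 -> COPY to pp3. 4 ppages; refcounts: pp0:1 pp1:1 pp2:1 pp3:1
Op 5: write(P1, v1, 118). refcount(pp3)=1 -> write in place. 4 ppages; refcounts: pp0:1 pp1:1 pp2:1 pp3:1
Op 6: fork(P0) -> P2. 4 ppages; refcounts: pp0:1 pp1:2 pp2:2 pp3:1
P0: v0 -> pp2 = 197
P1: v0 -> pp0 = 25
P2: v0 -> pp2 = 197

Answer: 197 25 197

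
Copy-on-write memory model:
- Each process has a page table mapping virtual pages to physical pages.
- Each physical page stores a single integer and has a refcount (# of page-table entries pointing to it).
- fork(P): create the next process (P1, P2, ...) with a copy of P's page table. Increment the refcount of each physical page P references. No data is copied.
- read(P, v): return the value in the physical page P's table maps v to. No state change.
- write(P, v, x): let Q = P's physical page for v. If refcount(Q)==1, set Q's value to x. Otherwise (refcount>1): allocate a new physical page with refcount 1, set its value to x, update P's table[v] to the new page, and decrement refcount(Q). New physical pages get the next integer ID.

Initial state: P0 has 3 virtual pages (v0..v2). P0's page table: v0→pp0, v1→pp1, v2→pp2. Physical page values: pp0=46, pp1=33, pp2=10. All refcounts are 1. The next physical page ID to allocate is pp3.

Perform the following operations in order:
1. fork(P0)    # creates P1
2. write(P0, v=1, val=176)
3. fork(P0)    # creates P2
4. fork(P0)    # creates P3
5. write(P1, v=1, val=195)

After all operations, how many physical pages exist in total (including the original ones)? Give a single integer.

Answer: 4

Derivation:
Op 1: fork(P0) -> P1. 3 ppages; refcounts: pp0:2 pp1:2 pp2:2
Op 2: write(P0, v1, 176). refcount(pp1)=2>1 -> COPY to pp3. 4 ppages; refcounts: pp0:2 pp1:1 pp2:2 pp3:1
Op 3: fork(P0) -> P2. 4 ppages; refcounts: pp0:3 pp1:1 pp2:3 pp3:2
Op 4: fork(P0) -> P3. 4 ppages; refcounts: pp0:4 pp1:1 pp2:4 pp3:3
Op 5: write(P1, v1, 195). refcount(pp1)=1 -> write in place. 4 ppages; refcounts: pp0:4 pp1:1 pp2:4 pp3:3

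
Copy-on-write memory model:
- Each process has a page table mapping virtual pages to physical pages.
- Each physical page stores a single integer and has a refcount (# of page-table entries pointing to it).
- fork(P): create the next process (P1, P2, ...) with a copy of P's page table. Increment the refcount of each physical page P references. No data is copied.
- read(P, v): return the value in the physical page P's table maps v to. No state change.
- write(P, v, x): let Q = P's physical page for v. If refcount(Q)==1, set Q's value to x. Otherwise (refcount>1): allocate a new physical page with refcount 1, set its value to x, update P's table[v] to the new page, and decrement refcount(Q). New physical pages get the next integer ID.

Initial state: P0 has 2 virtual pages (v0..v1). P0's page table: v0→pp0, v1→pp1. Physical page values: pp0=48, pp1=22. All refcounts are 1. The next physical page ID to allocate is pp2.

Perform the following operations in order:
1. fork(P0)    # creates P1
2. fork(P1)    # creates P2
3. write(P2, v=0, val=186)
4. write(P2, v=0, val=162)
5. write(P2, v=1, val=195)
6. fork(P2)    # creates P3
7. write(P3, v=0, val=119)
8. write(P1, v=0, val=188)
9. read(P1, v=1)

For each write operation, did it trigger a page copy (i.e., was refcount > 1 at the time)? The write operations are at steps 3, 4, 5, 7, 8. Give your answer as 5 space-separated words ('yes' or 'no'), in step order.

Op 1: fork(P0) -> P1. 2 ppages; refcounts: pp0:2 pp1:2
Op 2: fork(P1) -> P2. 2 ppages; refcounts: pp0:3 pp1:3
Op 3: write(P2, v0, 186). refcount(pp0)=3>1 -> COPY to pp2. 3 ppages; refcounts: pp0:2 pp1:3 pp2:1
Op 4: write(P2, v0, 162). refcount(pp2)=1 -> write in place. 3 ppages; refcounts: pp0:2 pp1:3 pp2:1
Op 5: write(P2, v1, 195). refcount(pp1)=3>1 -> COPY to pp3. 4 ppages; refcounts: pp0:2 pp1:2 pp2:1 pp3:1
Op 6: fork(P2) -> P3. 4 ppages; refcounts: pp0:2 pp1:2 pp2:2 pp3:2
Op 7: write(P3, v0, 119). refcount(pp2)=2>1 -> COPY to pp4. 5 ppages; refcounts: pp0:2 pp1:2 pp2:1 pp3:2 pp4:1
Op 8: write(P1, v0, 188). refcount(pp0)=2>1 -> COPY to pp5. 6 ppages; refcounts: pp0:1 pp1:2 pp2:1 pp3:2 pp4:1 pp5:1
Op 9: read(P1, v1) -> 22. No state change.

yes no yes yes yes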